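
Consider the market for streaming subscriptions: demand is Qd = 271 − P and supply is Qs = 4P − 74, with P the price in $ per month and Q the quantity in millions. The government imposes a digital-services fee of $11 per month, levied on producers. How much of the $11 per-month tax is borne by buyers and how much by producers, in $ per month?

Before the tax: set 271 − P = 4P − 74 → P* = $69, Q* = 202.
With the tax collected from producers, supply shifts: Qs = 4(P − 11) − 74.
Solving gives Q = 193.2 with buyers paying $77.8 and producers receiving $66.8 (the $11 wedge).
Burden on buyers: $8.8; on producers: $2.2. (They sum to $11.)
The less price-elastic side of the market bears the larger share of a per-unit tax.

Buyers bear $8.8 per month; producers bear $2.2 per month.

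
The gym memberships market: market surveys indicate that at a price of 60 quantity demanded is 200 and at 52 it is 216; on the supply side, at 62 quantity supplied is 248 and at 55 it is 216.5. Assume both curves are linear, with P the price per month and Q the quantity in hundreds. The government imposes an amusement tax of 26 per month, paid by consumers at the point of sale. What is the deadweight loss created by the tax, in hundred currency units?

Deadweight loss = 468 hundred.

Demand slope: (216 − 200)/(52 − 60) = -2, so Qd = 320 − 2P.
Supply slope: (216.5 − 248)/(55 − 62) = 4.5, so Qs = 4.5P − 31.
Before the tax: set 320 − 2P = 4.5P − 31 → P* = 54, Q* = 212.
With the tax collected from consumers, demand (in seller-price terms) shifts: Qd = 320 − 2(P + 26).
Solving gives Q = 176 with consumers paying 72 and sellers receiving 46 (the 26 wedge).
Quantity falls by |ΔQ| = |212 − 176| = 36.
DWL = ½ · t · |ΔQ| = ½ · 26 · 36 = 468.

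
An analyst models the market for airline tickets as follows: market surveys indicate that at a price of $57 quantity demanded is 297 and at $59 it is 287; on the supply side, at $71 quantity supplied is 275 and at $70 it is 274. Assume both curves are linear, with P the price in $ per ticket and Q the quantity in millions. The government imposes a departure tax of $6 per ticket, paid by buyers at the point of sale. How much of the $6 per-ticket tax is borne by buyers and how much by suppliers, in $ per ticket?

Buyers bear $1 per ticket; suppliers bear $5 per ticket.

Demand slope: (287 − 297)/(59 − 57) = -5, so Qd = 582 − 5P.
Supply slope: (274 − 275)/(70 − 71) = 1, so Qs = P + 204.
Before the tax: set 582 − 5P = P + 204 → P* = $63, Q* = 267.
With the tax collected from buyers, demand (in seller-price terms) shifts: Qd = 582 − 5(P + 6).
Solving gives Q = 262 with buyers paying $64 and suppliers receiving $58 (the $6 wedge).
Burden on buyers: $1; on suppliers: $5. (They sum to $6.)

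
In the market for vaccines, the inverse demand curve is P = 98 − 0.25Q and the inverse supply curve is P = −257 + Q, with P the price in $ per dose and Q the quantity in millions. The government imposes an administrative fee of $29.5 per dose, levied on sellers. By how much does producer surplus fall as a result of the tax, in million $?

Inverting to Q(P) form: Qd = 392 − 4P; Qs = P + 257.
Without the tax, 392 − 4P = P + 257 gives 5P = 135, so P* = $27 and Q* = 284.
With the tax collected from sellers, supply shifts: Qs = (P − 29.5) + 257.
Solving gives Q = 260.4 with consumers paying $32.9 and sellers receiving $3.4 (the $29.5 wedge).
ΔPS is the trapezoid between Q = 260.4 and Q = 284 of height $23.6: ½ · (284 + 260.4) · 23.6 = $6423.92.

Producer surplus falls by $6423.92 million.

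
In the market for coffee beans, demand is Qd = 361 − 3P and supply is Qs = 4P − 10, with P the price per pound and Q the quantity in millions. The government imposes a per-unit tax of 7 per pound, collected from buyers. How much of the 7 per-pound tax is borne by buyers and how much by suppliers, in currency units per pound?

Before the tax: set 361 − 3P = 4P − 10 → P* = 53, Q* = 202.
With the tax collected from buyers, demand (in seller-price terms) shifts: Qd = 361 − 3(P + 7).
Solving gives Q = 190 with buyers paying 57 and suppliers receiving 50 (the 7 wedge).
Burden on buyers: 4; on suppliers: 3. (They sum to 7.)
The less price-elastic side of the market bears the larger share of a per-unit tax.

Buyers bear 4 per pound; suppliers bear 3 per pound.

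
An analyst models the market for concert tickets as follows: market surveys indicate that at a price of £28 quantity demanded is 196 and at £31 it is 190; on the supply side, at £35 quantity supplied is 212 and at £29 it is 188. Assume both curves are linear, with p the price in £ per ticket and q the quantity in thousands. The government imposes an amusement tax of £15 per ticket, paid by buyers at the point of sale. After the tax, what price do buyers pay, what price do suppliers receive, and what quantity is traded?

Buyers pay £40; suppliers receive £25; quantity = 172.

Demand slope: (190 − 196)/(31 − 28) = -2, so qd = 252 − 2p.
Supply slope: (188 − 212)/(29 − 35) = 4, so qs = 4p + 72.
Before the tax: set 252 − 2p = 4p + 72 → p* = £30, q* = 192.
With the tax collected from buyers, demand (in seller-price terms) shifts: qd = 252 − 2(p + 15).
New equilibrium: buyers pay £40, suppliers receive £25, q = 172. (Wedge: pb − ps = 15.)
The less price-elastic side of the market bears the larger share of a per-unit tax.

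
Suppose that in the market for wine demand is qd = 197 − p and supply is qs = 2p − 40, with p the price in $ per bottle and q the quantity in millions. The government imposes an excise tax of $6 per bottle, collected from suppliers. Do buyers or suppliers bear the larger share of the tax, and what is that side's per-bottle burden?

Before the tax: set 197 − p = 2p − 40 → p* = $79, q* = 118.
With the tax collected from suppliers, supply shifts: qs = 2(p − 6) − 40.
Solving gives q = 114 with buyers paying $83 and suppliers receiving $77 (the $6 wedge).
Per-bottle burden: buyers $4, suppliers $2.
Buyers take the larger share because demand is less price-elastic here (demand slope 1 vs supply slope 2).
The less price-elastic side of the market bears the larger share of a per-unit tax.

Buyers bear the larger share: $4 per bottle.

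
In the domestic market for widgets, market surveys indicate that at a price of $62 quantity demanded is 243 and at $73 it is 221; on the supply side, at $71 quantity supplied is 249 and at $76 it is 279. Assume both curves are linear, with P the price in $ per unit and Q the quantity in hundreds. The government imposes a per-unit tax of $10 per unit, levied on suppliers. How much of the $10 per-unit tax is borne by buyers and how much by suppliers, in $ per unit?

Demand slope: (221 − 243)/(73 − 62) = -2, so Qd = 367 − 2P.
Supply slope: (279 − 249)/(76 − 71) = 6, so Qs = 6P − 177.
Without the tax, 367 − 2P = 6P − 177 gives 8P = 544, so P* = $68 and Q* = 231.
With the tax collected from suppliers, supply shifts: Qs = 6(P − 10) − 177.
New equilibrium: buyers pay $75.5, suppliers receive $65.5, Q = 216. (Wedge: Pb − Ps = 10.)
Burden on buyers: $7.5; on suppliers: $2.5. (They sum to $10.)

Buyers bear $7.5 per unit; suppliers bear $2.5 per unit.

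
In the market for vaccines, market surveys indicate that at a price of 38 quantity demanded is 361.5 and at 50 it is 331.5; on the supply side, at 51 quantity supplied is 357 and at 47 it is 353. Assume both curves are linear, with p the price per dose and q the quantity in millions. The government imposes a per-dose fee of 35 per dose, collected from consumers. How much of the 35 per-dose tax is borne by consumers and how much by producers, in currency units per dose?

Demand slope: (331.5 − 361.5)/(50 − 38) = -2.5, so qd = 456.5 − 2.5p.
Supply slope: (353 − 357)/(47 − 51) = 1, so qs = p + 306.
Without the tax, 456.5 − 2.5p = p + 306 gives 3.5p = 150.5, so p* = 43 and q* = 349.
With the tax collected from consumers, demand (in seller-price terms) shifts: qd = 456.5 − 2.5(p + 35).
New equilibrium: consumers pay 53, producers receive 18, q = 324. (Wedge: pb − ps = 35.)
Burden on consumers: 10; on producers: 25. (They sum to 35.)

Consumers bear 10 per dose; producers bear 25 per dose.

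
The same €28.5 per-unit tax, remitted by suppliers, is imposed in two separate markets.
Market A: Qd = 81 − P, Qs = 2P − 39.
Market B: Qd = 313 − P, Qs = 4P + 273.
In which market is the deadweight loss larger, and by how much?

Market B, by €54.15.

Market A: pre-tax P* = €40, Q* = 41; post-tax Q = 22; deadweight loss = €270.75.
Market B: pre-tax P* = €8, Q* = 305; post-tax Q = 282.2; deadweight loss = €324.9.
Difference: €270.75 vs €324.9 → market B is larger by €54.15.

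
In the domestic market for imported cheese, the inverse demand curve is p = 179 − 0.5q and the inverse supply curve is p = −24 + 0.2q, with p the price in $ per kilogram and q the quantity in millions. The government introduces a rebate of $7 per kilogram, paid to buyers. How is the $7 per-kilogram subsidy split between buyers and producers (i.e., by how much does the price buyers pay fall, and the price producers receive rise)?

Buyers gain $5 per kilogram; producers gain $2 per kilogram.

Rewrite in direct form: qd = 358 − 2p and qs = 5p + 120.
Before the subsidy: set 358 − 2p = 5p + 120 → p* = $34, q* = 290.
With a per-unit subsidy paid to buyers, each effectively pays p − 7, so demand becomes qd = 358 − 2(p − 7).
Solving gives q = 300 with buyers paying $29 and producers receiving $36 (the $7 wedge).
Gain to buyers: $5; to producers: $2. (They sum to $7.)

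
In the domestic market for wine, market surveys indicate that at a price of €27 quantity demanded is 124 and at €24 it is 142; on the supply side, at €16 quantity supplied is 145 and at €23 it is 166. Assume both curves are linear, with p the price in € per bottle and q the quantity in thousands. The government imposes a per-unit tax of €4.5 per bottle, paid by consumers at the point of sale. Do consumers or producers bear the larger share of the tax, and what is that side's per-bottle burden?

Demand slope: (142 − 124)/(24 − 27) = -6, so qd = 286 − 6p.
Supply slope: (166 − 145)/(23 − 16) = 3, so qs = 3p + 97.
Before the tax: set 286 − 6p = 3p + 97 → p* = €21, q* = 160.
With the tax collected from consumers, demand (in seller-price terms) shifts: qd = 286 − 6(p + 4.5).
New equilibrium: consumers pay €22.5, producers receive €18, q = 151. (Wedge: pb − ps = 4.5.)
Per-bottle burden: consumers €1.5, producers €3.
Producers take the larger share because supply is less price-elastic here (demand slope 6 vs supply slope 3).
The less price-elastic side of the market bears the larger share of a per-unit tax.

Producers bear the larger share: €3 per bottle.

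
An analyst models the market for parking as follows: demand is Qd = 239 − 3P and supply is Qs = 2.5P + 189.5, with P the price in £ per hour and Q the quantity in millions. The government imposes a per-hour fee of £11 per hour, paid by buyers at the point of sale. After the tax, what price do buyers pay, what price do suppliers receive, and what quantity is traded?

Buyers pay £14; suppliers receive £3; quantity = 197.

Before the tax: set 239 − 3P = 2.5P + 189.5 → P* = £9, Q* = 212.
With the tax collected from buyers, demand (in seller-price terms) shifts: Qd = 239 − 3(P + 11).
Solving gives Q = 197 with buyers paying £14 and suppliers receiving £3 (the £11 wedge).
The less price-elastic side of the market bears the larger share of a per-unit tax.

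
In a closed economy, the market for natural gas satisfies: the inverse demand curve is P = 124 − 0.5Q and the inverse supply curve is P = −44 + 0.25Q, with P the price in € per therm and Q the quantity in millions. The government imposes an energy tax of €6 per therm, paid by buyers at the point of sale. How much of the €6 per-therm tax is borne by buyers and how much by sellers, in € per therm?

Buyers bear €4 per therm; sellers bear €2 per therm.

Rewrite in direct form: Qd = 248 − 2P and Qs = 4P + 176.
Without the tax, 248 − 2P = 4P + 176 gives 6P = 72, so P* = €12 and Q* = 224.
With the tax collected from buyers, demand (in seller-price terms) shifts: Qd = 248 − 2(P + 6).
Solving gives Q = 216 with buyers paying €16 and sellers receiving €10 (the €6 wedge).
Burden on buyers: €4; on sellers: €2. (They sum to €6.)
The less price-elastic side of the market bears the larger share of a per-unit tax.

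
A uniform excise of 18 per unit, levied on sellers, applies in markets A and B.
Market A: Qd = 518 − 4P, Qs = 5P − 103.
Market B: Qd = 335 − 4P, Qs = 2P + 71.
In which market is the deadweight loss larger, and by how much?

Market A: pre-tax P* = 69, Q* = 242; post-tax Q = 202; deadweight loss = 360.
Market B: pre-tax P* = 44, Q* = 159; post-tax Q = 135; deadweight loss = 216.
Difference: 360 vs 216 → market A is larger by 144.

Market A, by 144.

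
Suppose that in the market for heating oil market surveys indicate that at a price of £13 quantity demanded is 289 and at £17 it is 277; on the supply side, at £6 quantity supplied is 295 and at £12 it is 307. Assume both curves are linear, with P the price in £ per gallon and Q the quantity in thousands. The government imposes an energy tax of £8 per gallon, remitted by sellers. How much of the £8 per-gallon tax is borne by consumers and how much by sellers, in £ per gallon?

Demand slope: (277 − 289)/(17 − 13) = -3, so Qd = 328 − 3P.
Supply slope: (307 − 295)/(12 − 6) = 2, so Qs = 2P + 283.
Before the tax: set 328 − 3P = 2P + 283 → P* = £9, Q* = 301.
With the tax collected from sellers, supply shifts: Qs = 2(P − 8) + 283.
Solving gives Q = 291.4 with consumers paying £12.2 and sellers receiving £4.2 (the £8 wedge).
Burden on consumers: £3.2; on sellers: £4.8. (They sum to £8.)

Consumers bear £3.2 per gallon; sellers bear £4.8 per gallon.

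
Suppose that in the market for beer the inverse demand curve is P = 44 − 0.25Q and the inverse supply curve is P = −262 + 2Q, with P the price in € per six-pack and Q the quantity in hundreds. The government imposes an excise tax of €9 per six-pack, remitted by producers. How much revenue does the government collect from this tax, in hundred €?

Tax revenue = €1188 hundred.

Rewrite in direct form: Qd = 176 − 4P and Qs = 0.5P + 131.
Without the tax, 176 − 4P = 0.5P + 131 gives 4.5P = 45, so P* = €10 and Q* = 136.
With the tax collected from producers, supply shifts: Qs = 0.5(P − 9) + 131.
New equilibrium: buyers pay €11, producers receive €2, Q = 132. (Wedge: Pb − Ps = 9.)
Revenue = t · Q = 9 · 132 = €1188.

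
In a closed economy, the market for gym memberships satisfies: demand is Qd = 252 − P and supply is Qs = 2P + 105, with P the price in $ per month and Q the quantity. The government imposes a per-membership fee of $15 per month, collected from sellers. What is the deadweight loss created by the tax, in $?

Without the tax, 252 − P = 2P + 105 gives 3P = 147, so P* = $49 and Q* = 203.
With the tax collected from sellers, supply shifts: Qs = 2(P − 15) + 105.
New equilibrium: buyers pay $59, sellers receive $44, Q = 193. (Wedge: Pb − Ps = 15.)
Quantity falls by |ΔQ| = |203 − 193| = 10.
DWL = ½ · t · |ΔQ| = ½ · 15 · 10 = $75.

Deadweight loss = $75.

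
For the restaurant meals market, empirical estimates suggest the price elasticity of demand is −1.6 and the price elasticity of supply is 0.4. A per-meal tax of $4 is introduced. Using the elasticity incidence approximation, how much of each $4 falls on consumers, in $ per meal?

Consumers bear ≈ $0.8 per meal.

Incidence ratio: consumers' share ≈ εs / (εs + |εd|) = 0.4 / (0.4 + 1.6) = 0.2.
So consumers bear ≈ 0.2 × $4 = $0.8; suppliers bear $3.2.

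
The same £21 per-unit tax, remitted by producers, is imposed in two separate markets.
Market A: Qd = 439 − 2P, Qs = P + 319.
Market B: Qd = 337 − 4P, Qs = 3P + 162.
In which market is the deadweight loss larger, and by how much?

Market A: pre-tax P* = £40, Q* = 359; post-tax Q = 345; deadweight loss = £147.
Market B: pre-tax P* = £25, Q* = 237; post-tax Q = 201; deadweight loss = £378.
Difference: £147 vs £378 → market B is larger by £231.

Market B, by £231.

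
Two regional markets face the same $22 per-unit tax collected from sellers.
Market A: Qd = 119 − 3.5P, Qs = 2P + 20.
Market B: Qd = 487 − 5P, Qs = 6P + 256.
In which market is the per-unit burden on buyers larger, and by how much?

Market B, by $4.

Market A: pre-tax P* = $18, Q* = 56; post-tax Q = 28; per-unit burden on buyers = $8.
Market B: pre-tax P* = $21, Q* = 382; post-tax Q = 322; per-unit burden on buyers = $12.
Difference: $8 vs $12 → market B is larger by $4.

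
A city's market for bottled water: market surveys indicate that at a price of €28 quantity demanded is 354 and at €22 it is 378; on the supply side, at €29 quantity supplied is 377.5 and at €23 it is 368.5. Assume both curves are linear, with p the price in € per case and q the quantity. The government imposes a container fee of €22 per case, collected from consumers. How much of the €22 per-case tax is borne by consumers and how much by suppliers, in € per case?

Demand slope: (378 − 354)/(22 − 28) = -4, so qd = 466 − 4p.
Supply slope: (368.5 − 377.5)/(23 − 29) = 1.5, so qs = 1.5p + 334.
Without the tax, 466 − 4p = 1.5p + 334 gives 5.5p = 132, so p* = €24 and q* = 370.
With the tax collected from consumers, demand (in seller-price terms) shifts: qd = 466 − 4(p + 22).
Solving gives q = 346 with consumers paying €30 and suppliers receiving €8 (the €22 wedge).
Burden on consumers: €6; on suppliers: €16. (They sum to €22.)
The less price-elastic side of the market bears the larger share of a per-unit tax.

Consumers bear €6 per case; suppliers bear €16 per case.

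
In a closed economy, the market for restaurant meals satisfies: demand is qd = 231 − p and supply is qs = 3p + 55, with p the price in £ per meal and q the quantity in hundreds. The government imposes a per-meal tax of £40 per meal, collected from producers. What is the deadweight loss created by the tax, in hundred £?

Before the tax: set 231 − p = 3p + 55 → p* = £44, q* = 187.
With the tax collected from producers, supply shifts: qs = 3(p − 40) + 55.
Solving gives q = 157 with buyers paying £74 and producers receiving £34 (the £40 wedge).
Quantity falls by |ΔQ| = |187 − 157| = 30.
DWL = ½ · t · |ΔQ| = ½ · 40 · 30 = £600.

Deadweight loss = £600 hundred.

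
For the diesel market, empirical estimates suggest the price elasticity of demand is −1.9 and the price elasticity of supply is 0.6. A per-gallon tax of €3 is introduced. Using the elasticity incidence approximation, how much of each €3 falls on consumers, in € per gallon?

Incidence ratio: consumers' share ≈ εs / (εs + |εd|) = 0.6 / (0.6 + 1.9) = 0.24.
So consumers bear ≈ 0.24 × €3 = €0.72; sellers bear €2.28.

Consumers bear ≈ €0.72 per gallon.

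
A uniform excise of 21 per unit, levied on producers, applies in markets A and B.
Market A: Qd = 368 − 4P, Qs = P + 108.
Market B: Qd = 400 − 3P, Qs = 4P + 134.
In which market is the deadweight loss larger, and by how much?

Market A: pre-tax P* = 52, Q* = 160; post-tax Q = 143.2; deadweight loss = 176.4.
Market B: pre-tax P* = 38, Q* = 286; post-tax Q = 250; deadweight loss = 378.
Difference: 176.4 vs 378 → market B is larger by 201.6.

Market B, by 201.6.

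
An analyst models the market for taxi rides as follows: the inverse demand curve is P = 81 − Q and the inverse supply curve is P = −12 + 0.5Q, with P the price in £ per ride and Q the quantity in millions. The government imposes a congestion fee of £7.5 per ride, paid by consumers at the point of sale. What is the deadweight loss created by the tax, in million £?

Deadweight loss = £18.75 million.

Inverting to Q(P) form: Qd = 81 − P; Qs = 2P + 24.
Without the tax, 81 − P = 2P + 24 gives 3P = 57, so P* = £19 and Q* = 62.
With the tax collected from consumers, demand (in seller-price terms) shifts: Qd = 81 − (P + 7.5).
New equilibrium: consumers pay £24, sellers receive £16.5, Q = 57. (Wedge: Pb − Ps = 7.5.)
Quantity falls by |ΔQ| = |62 − 57| = 5.
DWL = ½ · t · |ΔQ| = ½ · 7.5 · 5 = £18.75.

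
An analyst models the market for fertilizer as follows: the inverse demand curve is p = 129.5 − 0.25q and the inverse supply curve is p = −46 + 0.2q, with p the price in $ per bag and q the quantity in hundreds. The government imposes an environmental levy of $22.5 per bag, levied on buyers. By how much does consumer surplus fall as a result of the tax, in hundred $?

Inverting to q(p) form: qd = 518 − 4p; qs = 5p + 230.
Without the tax, 518 − 4p = 5p + 230 gives 9p = 288, so p* = $32 and q* = 390.
With the tax collected from buyers, demand (in seller-price terms) shifts: qd = 518 − 4(p + 22.5).
New equilibrium: buyers pay $44.5, sellers receive $22, q = 340. (Wedge: pb − ps = 22.5.)
ΔCS is the trapezoid between Q = 340 and Q = 390 of height $12.5: ½ · (390 + 340) · 12.5 = $4562.5.

Consumer surplus falls by $4562.5 hundred.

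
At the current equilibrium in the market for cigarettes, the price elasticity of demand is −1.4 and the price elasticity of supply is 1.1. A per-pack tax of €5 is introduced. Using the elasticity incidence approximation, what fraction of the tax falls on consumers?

Consumers' share ≈ 0.44.

Incidence ratio: consumers' share ≈ εs / (εs + |εd|) = 1.1 / (1.1 + 1.4) = 0.44.
Supply is the less elastic side, so consumers bear the smaller share.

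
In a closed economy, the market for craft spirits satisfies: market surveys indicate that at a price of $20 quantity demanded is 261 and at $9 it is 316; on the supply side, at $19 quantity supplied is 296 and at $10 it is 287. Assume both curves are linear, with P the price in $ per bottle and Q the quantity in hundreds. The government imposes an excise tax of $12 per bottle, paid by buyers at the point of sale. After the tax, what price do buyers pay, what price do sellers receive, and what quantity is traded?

Demand slope: (316 − 261)/(9 − 20) = -5, so Qd = 361 − 5P.
Supply slope: (287 − 296)/(10 − 19) = 1, so Qs = P + 277.
Without the tax, 361 − 5P = P + 277 gives 6P = 84, so P* = $14 and Q* = 291.
With the tax collected from buyers, demand (in seller-price terms) shifts: Qd = 361 − 5(P + 12).
Solving gives Q = 281 with buyers paying $16 and sellers receiving $4 (the $12 wedge).

Buyers pay $16; sellers receive $4; quantity = 281.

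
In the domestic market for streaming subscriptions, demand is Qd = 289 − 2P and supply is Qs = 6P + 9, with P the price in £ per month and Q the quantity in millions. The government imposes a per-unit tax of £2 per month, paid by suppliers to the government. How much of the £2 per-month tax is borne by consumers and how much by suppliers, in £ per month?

Consumers bear £1.5 per month; suppliers bear £0.5 per month.

Before the tax: set 289 − 2P = 6P + 9 → P* = £35, Q* = 219.
With the tax collected from suppliers, supply shifts: Qs = 6(P − 2) + 9.
New equilibrium: consumers pay £36.5, suppliers receive £34.5, Q = 216. (Wedge: Pb − Ps = 2.)
Burden on consumers: £1.5; on suppliers: £0.5. (They sum to £2.)
The less price-elastic side of the market bears the larger share of a per-unit tax.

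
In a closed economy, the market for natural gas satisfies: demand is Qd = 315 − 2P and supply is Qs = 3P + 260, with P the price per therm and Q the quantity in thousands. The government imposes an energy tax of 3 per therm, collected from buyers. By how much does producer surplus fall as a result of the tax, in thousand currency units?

Without the tax, 315 − 2P = 3P + 260 gives 5P = 55, so P* = 11 and Q* = 293.
With the tax collected from buyers, demand (in seller-price terms) shifts: Qd = 315 − 2(P + 3).
Solving gives Q = 289.4 with buyers paying 12.8 and suppliers receiving 9.8 (the 3 wedge).
ΔPS is the trapezoid between Q = 289.4 and Q = 293 of height 1.2: ½ · (293 + 289.4) · 1.2 = 349.44.

Producer surplus falls by 349.44 thousand.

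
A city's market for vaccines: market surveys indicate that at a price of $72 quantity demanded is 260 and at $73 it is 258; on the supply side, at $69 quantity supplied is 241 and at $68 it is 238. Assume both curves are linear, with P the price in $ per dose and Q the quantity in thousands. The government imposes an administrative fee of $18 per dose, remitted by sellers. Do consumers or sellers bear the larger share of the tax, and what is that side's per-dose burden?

Consumers bear the larger share: $10.8 per dose.

Demand slope: (258 − 260)/(73 − 72) = -2, so Qd = 404 − 2P.
Supply slope: (238 − 241)/(68 − 69) = 3, so Qs = 3P + 34.
Without the tax, 404 − 2P = 3P + 34 gives 5P = 370, so P* = $74 and Q* = 256.
With the tax collected from sellers, supply shifts: Qs = 3(P − 18) + 34.
New equilibrium: consumers pay $84.8, sellers receive $66.8, Q = 234.4. (Wedge: Pb − Ps = 18.)
Per-dose burden: consumers $10.8, sellers $7.2.
Consumers take the larger share because demand is less price-elastic here (demand slope 2 vs supply slope 3).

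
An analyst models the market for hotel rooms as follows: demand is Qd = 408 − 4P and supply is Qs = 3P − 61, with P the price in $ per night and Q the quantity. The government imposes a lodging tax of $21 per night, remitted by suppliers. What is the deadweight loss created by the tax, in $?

Without the tax, 408 − 4P = 3P − 61 gives 7P = 469, so P* = $67 and Q* = 140.
With the tax collected from suppliers, supply shifts: Qs = 3(P − 21) − 61.
New equilibrium: consumers pay $76, suppliers receive $55, Q = 104. (Wedge: Pb − Ps = 21.)
Quantity falls by |ΔQ| = |140 − 104| = 36.
DWL = ½ · t · |ΔQ| = ½ · 21 · 36 = $378.

Deadweight loss = $378.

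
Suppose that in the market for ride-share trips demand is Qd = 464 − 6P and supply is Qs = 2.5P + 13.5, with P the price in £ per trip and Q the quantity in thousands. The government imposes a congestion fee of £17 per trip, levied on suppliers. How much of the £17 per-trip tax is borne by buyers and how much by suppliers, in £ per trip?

Buyers bear £5 per trip; suppliers bear £12 per trip.

Without the tax, 464 − 6P = 2.5P + 13.5 gives 8.5P = 450.5, so P* = £53 and Q* = 146.
With the tax collected from suppliers, supply shifts: Qs = 2.5(P − 17) + 13.5.
New equilibrium: buyers pay £58, suppliers receive £41, Q = 116. (Wedge: Pb − Ps = 17.)
Burden on buyers: £5; on suppliers: £12. (They sum to £17.)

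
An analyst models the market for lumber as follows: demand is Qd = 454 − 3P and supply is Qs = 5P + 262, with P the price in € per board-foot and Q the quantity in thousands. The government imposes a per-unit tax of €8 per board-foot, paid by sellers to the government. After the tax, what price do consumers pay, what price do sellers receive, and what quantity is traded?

Without the tax, 454 − 3P = 5P + 262 gives 8P = 192, so P* = €24 and Q* = 382.
With the tax collected from sellers, supply shifts: Qs = 5(P − 8) + 262.
New equilibrium: consumers pay €29, sellers receive €21, Q = 367. (Wedge: Pb − Ps = 8.)
The less price-elastic side of the market bears the larger share of a per-unit tax.

Consumers pay €29; sellers receive €21; quantity = 367.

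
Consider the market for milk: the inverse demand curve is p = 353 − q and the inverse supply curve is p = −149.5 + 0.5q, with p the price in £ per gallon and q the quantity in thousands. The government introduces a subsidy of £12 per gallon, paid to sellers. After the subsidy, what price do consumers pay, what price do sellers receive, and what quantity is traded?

Consumers pay £10; sellers receive £22; quantity = 343.

Rewrite in direct form: qd = 353 − p and qs = 2p + 299.
Before the subsidy: set 353 − p = 2p + 299 → p* = £18, q* = 335.
With a per-unit subsidy paid to sellers, each receives p + 12 per unit sold, so supply becomes qs = 2(p + 12) + 299.
Solving gives q = 343 with consumers paying £10 and sellers receiving £22 (the £12 wedge).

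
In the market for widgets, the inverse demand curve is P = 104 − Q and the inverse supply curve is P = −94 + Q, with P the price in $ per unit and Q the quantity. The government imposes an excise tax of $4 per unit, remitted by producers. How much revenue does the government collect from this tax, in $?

Inverting to Q(P) form: Qd = 104 − P; Qs = P + 94.
Without the tax, 104 − P = P + 94 gives 2P = 10, so P* = $5 and Q* = 99.
With the tax collected from producers, supply shifts: Qs = (P − 4) + 94.
Solving gives Q = 97 with buyers paying $7 and producers receiving $3 (the $4 wedge).
Revenue = t · Q = 4 · 97 = $388.

Tax revenue = $388.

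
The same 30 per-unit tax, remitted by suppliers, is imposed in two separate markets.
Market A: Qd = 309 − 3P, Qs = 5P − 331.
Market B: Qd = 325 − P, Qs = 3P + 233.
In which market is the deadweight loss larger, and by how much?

Market A, by 506.25.

Market A: pre-tax P* = 80, Q* = 69; post-tax Q = 12.75; deadweight loss = 843.75.
Market B: pre-tax P* = 23, Q* = 302; post-tax Q = 279.5; deadweight loss = 337.5.
Difference: 843.75 vs 337.5 → market A is larger by 506.25.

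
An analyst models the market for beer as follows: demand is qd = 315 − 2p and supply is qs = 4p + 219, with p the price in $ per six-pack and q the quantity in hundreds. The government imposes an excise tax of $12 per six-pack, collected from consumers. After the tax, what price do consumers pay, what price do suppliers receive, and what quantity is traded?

Consumers pay $24; suppliers receive $12; quantity = 267.

Before the tax: set 315 − 2p = 4p + 219 → p* = $16, q* = 283.
With the tax collected from consumers, demand (in seller-price terms) shifts: qd = 315 − 2(p + 12).
New equilibrium: consumers pay $24, suppliers receive $12, q = 267. (Wedge: pb − ps = 12.)
The less price-elastic side of the market bears the larger share of a per-unit tax.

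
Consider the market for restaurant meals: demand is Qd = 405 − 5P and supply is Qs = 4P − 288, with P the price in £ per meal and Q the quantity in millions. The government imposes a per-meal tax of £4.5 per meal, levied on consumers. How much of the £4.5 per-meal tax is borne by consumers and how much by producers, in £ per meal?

Consumers bear £2 per meal; producers bear £2.5 per meal.

Before the tax: set 405 − 5P = 4P − 288 → P* = £77, Q* = 20.
With the tax collected from consumers, demand (in seller-price terms) shifts: Qd = 405 − 5(P + 4.5).
New equilibrium: consumers pay £79, producers receive £74.5, Q = 10. (Wedge: Pb − Ps = 4.5.)
Burden on consumers: £2; on producers: £2.5. (They sum to £4.5.)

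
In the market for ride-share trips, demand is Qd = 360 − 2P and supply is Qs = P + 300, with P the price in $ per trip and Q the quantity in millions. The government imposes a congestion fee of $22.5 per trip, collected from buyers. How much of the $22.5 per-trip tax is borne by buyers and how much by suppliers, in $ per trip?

Buyers bear $7.5 per trip; suppliers bear $15 per trip.

Without the tax, 360 − 2P = P + 300 gives 3P = 60, so P* = $20 and Q* = 320.
With the tax collected from buyers, demand (in seller-price terms) shifts: Qd = 360 − 2(P + 22.5).
Solving gives Q = 305 with buyers paying $27.5 and suppliers receiving $5 (the $22.5 wedge).
Burden on buyers: $7.5; on suppliers: $15. (They sum to $22.5.)
The less price-elastic side of the market bears the larger share of a per-unit tax.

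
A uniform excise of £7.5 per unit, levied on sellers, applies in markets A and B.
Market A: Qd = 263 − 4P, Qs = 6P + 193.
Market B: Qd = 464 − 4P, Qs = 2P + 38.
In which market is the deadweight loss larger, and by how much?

Market A, by £30.

Market A: pre-tax P* = £7, Q* = 235; post-tax Q = 217; deadweight loss = £67.5.
Market B: pre-tax P* = £71, Q* = 180; post-tax Q = 170; deadweight loss = £37.5.
Difference: £67.5 vs £37.5 → market A is larger by £30.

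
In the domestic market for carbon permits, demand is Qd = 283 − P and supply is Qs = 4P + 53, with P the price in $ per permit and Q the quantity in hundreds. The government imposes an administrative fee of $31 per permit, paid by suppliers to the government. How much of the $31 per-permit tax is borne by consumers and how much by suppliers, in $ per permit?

Consumers bear $24.8 per permit; suppliers bear $6.2 per permit.

Without the tax, 283 − P = 4P + 53 gives 5P = 230, so P* = $46 and Q* = 237.
With the tax collected from suppliers, supply shifts: Qs = 4(P − 31) + 53.
New equilibrium: consumers pay $70.8, suppliers receive $39.8, Q = 212.2. (Wedge: Pb − Ps = 31.)
Burden on consumers: $24.8; on suppliers: $6.2. (They sum to $31.)
The less price-elastic side of the market bears the larger share of a per-unit tax.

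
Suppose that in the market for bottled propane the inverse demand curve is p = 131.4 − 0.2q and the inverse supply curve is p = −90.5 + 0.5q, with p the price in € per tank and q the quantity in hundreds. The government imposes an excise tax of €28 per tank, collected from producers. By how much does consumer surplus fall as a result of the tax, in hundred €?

Inverting to q(p) form: qd = 657 − 5p; qs = 2p + 181.
Before the tax: set 657 − 5p = 2p + 181 → p* = €68, q* = 317.
With the tax collected from producers, supply shifts: qs = 2(p − 28) + 181.
New equilibrium: buyers pay €76, producers receive €48, q = 277. (Wedge: pb − ps = 28.)
ΔCS is the trapezoid between Q = 277 and Q = 317 of height €8: ½ · (317 + 277) · 8 = €2376.

Consumer surplus falls by €2376 hundred.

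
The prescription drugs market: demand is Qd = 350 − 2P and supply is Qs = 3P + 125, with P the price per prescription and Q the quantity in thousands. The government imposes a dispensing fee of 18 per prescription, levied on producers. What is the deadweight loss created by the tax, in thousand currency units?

Deadweight loss = 194.4 thousand.

Before the tax: set 350 − 2P = 3P + 125 → P* = 45, Q* = 260.
With the tax collected from producers, supply shifts: Qs = 3(P − 18) + 125.
New equilibrium: consumers pay 55.8, producers receive 37.8, Q = 238.4. (Wedge: Pb − Ps = 18.)
Quantity falls by |ΔQ| = |260 − 238.4| = 21.6.
DWL = ½ · t · |ΔQ| = ½ · 18 · 21.6 = 194.4.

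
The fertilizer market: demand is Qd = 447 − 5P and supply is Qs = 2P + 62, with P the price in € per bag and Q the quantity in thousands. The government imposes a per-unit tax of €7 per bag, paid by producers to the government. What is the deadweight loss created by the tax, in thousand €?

Deadweight loss = €35 thousand.

Before the tax: set 447 − 5P = 2P + 62 → P* = €55, Q* = 172.
With the tax collected from producers, supply shifts: Qs = 2(P − 7) + 62.
Solving gives Q = 162 with buyers paying €57 and producers receiving €50 (the €7 wedge).
Quantity falls by |ΔQ| = |172 − 162| = 10.
DWL = ½ · t · |ΔQ| = ½ · 7 · 10 = €35.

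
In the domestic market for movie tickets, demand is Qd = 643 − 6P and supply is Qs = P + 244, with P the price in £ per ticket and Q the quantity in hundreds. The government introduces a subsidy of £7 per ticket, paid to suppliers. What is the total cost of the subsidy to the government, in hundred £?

Before the subsidy: set 643 − 6P = P + 244 → P* = £57, Q* = 301.
With a per-unit subsidy paid to suppliers, each receives P + 7 per unit sold, so supply becomes Qs = (P + 7) + 244.
Solving gives Q = 307 with consumers paying £56 and suppliers receiving £63 (the £7 wedge).
Outlay = t · Q = 7 · 307 = £2149.

Government outlay = £2149 hundred.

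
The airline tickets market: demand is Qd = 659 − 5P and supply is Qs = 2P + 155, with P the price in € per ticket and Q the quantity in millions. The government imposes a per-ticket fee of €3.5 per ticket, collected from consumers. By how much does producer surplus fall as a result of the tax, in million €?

Without the tax, 659 − 5P = 2P + 155 gives 7P = 504, so P* = €72 and Q* = 299.
With the tax collected from consumers, demand (in seller-price terms) shifts: Qd = 659 − 5(P + 3.5).
New equilibrium: consumers pay €73, producers receive €69.5, Q = 294. (Wedge: Pb − Ps = 3.5.)
ΔPS is the trapezoid between Q = 294 and Q = 299 of height €2.5: ½ · (299 + 294) · 2.5 = €741.25.

Producer surplus falls by €741.25 million.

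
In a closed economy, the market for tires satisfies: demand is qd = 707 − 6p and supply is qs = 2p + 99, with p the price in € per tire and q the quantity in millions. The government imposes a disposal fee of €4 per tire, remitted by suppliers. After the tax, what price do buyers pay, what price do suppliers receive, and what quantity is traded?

Before the tax: set 707 − 6p = 2p + 99 → p* = €76, q* = 251.
With the tax collected from suppliers, supply shifts: qs = 2(p − 4) + 99.
Solving gives q = 245 with buyers paying €77 and suppliers receiving €73 (the €4 wedge).

Buyers pay €77; suppliers receive €73; quantity = 245.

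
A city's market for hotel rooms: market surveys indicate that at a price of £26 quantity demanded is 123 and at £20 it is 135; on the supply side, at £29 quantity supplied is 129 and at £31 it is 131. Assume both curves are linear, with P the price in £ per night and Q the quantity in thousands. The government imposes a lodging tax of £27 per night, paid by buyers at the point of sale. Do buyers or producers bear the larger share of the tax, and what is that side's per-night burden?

Producers bear the larger share: £18 per night.

Demand slope: (135 − 123)/(20 − 26) = -2, so Qd = 175 − 2P.
Supply slope: (131 − 129)/(31 − 29) = 1, so Qs = P + 100.
Before the tax: set 175 − 2P = P + 100 → P* = £25, Q* = 125.
With the tax collected from buyers, demand (in seller-price terms) shifts: Qd = 175 − 2(P + 27).
New equilibrium: buyers pay £34, producers receive £7, Q = 107. (Wedge: Pb − Ps = 27.)
Per-night burden: buyers £9, producers £18.
Producers take the larger share because supply is less price-elastic here (demand slope 2 vs supply slope 1).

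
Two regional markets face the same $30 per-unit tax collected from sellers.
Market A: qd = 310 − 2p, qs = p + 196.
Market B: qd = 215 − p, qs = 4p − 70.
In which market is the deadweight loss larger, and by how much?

Market B, by $60.

Market A: pre-tax p* = $38, q* = 234; post-tax q = 214; deadweight loss = $300.
Market B: pre-tax p* = $57, q* = 158; post-tax q = 134; deadweight loss = $360.
Difference: $300 vs $360 → market B is larger by $60.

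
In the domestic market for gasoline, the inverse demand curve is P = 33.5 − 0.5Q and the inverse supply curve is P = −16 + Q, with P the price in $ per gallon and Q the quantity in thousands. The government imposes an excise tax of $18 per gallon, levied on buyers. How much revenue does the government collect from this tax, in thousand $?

Rewrite in direct form: Qd = 67 − 2P and Qs = P + 16.
Before the tax: set 67 − 2P = P + 16 → P* = $17, Q* = 33.
With the tax collected from buyers, demand (in seller-price terms) shifts: Qd = 67 − 2(P + 18).
Solving gives Q = 21 with buyers paying $23 and suppliers receiving $5 (the $18 wedge).
Revenue = t · Q = 18 · 21 = $378.

Tax revenue = $378 thousand.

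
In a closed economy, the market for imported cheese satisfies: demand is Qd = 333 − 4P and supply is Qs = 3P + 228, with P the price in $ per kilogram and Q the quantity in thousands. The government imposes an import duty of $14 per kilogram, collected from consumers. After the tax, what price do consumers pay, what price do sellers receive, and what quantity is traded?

Before the tax: set 333 − 4P = 3P + 228 → P* = $15, Q* = 273.
With the tax collected from consumers, demand (in seller-price terms) shifts: Qd = 333 − 4(P + 14).
New equilibrium: consumers pay $21, sellers receive $7, Q = 249. (Wedge: Pb − Ps = 14.)
The less price-elastic side of the market bears the larger share of a per-unit tax.

Consumers pay $21; sellers receive $7; quantity = 249.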